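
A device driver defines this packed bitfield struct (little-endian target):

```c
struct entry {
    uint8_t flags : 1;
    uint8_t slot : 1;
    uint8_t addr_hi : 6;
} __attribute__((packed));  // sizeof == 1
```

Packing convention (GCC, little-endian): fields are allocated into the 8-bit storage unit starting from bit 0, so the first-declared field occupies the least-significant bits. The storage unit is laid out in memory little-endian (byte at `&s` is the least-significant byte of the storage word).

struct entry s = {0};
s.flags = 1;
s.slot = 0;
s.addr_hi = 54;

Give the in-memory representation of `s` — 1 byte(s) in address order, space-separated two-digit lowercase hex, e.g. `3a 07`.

d9

flags (1b) val=1 bits=0x1 at bit 0: 0x01
slot (1b) val=0 bits=0x0 at bit 1: 0x01
addr_hi (6b) val=54 bits=0x36 at bit 2: 0xd9
word = 0xd9 → little-endian bytes:
  [0]=0xd9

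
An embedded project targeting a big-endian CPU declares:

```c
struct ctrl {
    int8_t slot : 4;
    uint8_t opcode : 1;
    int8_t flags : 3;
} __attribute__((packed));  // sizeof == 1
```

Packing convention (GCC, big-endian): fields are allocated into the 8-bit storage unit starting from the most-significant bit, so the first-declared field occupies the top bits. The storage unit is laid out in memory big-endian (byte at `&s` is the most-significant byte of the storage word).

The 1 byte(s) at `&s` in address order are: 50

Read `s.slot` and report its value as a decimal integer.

[0]=0x50 (big-endian) → word 0x50
slot [4+:4] = (word>>4) & 0xf = 5  ←
opcode [3+:1] = (word>>3) & 0x1 = 0
flags [0+:3] = (word>>0) & 0x7 = 0
slot signed 4b, MSB=0: value = 5

5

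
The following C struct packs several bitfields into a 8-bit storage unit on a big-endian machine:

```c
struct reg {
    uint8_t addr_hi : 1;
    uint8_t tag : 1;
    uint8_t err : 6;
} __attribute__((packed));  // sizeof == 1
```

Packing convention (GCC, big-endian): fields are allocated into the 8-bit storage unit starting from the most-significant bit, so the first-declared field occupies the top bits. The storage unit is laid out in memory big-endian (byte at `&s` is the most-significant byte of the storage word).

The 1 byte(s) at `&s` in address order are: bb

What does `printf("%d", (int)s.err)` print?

[0]=0xbb (big-endian) → word 0xbb
addr_hi [7+:1] = (word>>7) & 0x1 = 1
tag [6+:1] = (word>>6) & 0x1 = 0
err [0+:6] = (word>>0) & 0x3f = 59  ←

59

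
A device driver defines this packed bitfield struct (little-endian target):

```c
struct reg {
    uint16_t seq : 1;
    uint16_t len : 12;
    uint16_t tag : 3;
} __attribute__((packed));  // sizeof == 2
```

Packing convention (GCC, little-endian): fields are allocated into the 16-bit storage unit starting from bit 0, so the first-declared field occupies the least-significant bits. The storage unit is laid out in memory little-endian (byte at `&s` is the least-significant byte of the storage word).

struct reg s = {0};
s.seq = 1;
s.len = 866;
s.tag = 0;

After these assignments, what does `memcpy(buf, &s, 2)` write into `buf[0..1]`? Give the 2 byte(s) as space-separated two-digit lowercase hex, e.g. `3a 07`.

[0+:1] seq=1 & 0x1 = 0x1; word=0x0001
[1+:12] len=866 & 0xfff = 0x362; word=0x06c5
[13+:3] tag=0 & 0x7 = 0x0; word=0x06c5
word = 0x06c5 → little-endian bytes:
  [0]=0xc5  [1]=0x06

c5 06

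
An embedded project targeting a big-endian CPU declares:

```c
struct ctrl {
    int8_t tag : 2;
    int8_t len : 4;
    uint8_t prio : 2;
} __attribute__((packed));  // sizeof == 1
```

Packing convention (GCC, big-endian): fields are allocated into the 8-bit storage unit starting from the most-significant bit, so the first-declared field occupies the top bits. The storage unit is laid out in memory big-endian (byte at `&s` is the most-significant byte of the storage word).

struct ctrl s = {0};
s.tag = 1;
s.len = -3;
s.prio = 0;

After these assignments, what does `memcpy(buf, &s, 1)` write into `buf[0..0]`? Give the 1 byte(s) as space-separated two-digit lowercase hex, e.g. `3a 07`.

[6+:2] tag=1 & 0x3 = 0x1; word=0x40
[2+:4] len=-3 & 0xf = 0xd; word=0x74
[0+:2] prio=0 & 0x3 = 0x0; word=0x74
word = 0x74 → big-endian bytes:
  [0]=0x74

74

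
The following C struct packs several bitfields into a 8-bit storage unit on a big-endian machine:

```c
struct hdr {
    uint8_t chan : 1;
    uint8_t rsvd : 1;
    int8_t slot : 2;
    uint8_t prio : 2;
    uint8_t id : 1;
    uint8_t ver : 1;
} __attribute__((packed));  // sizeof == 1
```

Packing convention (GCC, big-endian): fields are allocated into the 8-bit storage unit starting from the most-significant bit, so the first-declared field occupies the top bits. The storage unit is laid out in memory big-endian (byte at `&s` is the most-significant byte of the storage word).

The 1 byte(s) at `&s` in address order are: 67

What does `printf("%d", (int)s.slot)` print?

[0]=0x67 (big-endian) → word 0x67
chan [7+:1] = (word>>7) & 0x1 = 0
rsvd [6+:1] = (word>>6) & 0x1 = 1
slot [4+:2] = (word>>4) & 0x3 = 2  ←
prio [2+:2] = (word>>2) & 0x3 = 1
id [1+:1] = (word>>1) & 0x1 = 1
ver [0+:1] = (word>>0) & 0x1 = 1
slot signed 2b, MSB=1: 2 - 4 = -2

-2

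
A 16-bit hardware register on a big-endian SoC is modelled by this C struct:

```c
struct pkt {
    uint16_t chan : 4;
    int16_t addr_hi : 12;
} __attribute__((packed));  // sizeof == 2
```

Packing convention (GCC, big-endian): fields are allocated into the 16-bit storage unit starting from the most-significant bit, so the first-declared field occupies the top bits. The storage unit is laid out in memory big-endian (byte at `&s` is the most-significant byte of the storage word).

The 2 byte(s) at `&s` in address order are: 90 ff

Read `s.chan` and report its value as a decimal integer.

[0]=0x90 [1]=0xff (big-endian) → word 0x90ff
chan [12+:4] = (word>>12) & 0xf = 9  ←
addr_hi [0+:12] = (word>>0) & 0xfff = 255

9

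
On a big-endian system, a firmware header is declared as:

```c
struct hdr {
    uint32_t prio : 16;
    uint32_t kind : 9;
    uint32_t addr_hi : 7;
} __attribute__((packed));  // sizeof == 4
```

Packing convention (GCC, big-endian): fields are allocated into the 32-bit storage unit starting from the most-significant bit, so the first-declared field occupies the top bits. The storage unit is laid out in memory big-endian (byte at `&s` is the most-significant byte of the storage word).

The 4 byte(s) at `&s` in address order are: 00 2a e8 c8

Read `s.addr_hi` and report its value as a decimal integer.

[0]=0x00 [1]=0x2a [2]=0xe8 [3]=0xc8 (big-endian) → word 0x002ae8c8
prio [16+:16] = (word>>16) & 0xffff = 42
kind [7+:9] = (word>>7) & 0x1ff = 465
addr_hi [0+:7] = (word>>0) & 0x7f = 72  ←

72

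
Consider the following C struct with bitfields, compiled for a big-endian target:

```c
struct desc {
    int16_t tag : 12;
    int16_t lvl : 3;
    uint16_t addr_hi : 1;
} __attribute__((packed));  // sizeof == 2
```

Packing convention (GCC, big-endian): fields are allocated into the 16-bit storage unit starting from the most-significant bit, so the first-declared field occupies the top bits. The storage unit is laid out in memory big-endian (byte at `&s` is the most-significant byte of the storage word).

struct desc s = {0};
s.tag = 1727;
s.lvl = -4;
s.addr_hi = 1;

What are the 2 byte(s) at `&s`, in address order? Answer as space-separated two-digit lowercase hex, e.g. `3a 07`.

tag (12b) val=1727 bits=0x6bf at bit 4: 0x6bf0
lvl (3b) val=-4 bits=0x4 at bit 1: 0x6bf8
addr_hi (1b) val=1 bits=0x1 at bit 0: 0x6bf9
word = 0x6bf9 → big-endian bytes:
  [0]=0x6b  [1]=0xf9

6b f9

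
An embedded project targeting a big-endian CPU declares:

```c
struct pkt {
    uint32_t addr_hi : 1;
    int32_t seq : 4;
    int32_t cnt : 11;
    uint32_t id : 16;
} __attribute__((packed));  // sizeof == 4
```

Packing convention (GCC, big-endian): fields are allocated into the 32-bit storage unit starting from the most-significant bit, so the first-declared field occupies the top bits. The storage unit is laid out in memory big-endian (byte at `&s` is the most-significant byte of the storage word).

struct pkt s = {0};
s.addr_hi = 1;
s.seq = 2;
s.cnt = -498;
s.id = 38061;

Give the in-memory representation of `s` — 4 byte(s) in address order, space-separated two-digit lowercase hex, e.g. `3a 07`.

addr_hi (1b) val=1 bits=0x1 at bit 31: 0x80000000
seq (4b) val=2 bits=0x2 at bit 27: 0x90000000
cnt (11b) val=-498 bits=0x60e at bit 16: 0x960e0000
id (16b) val=38061 bits=0x94ad at bit 0: 0x960e94ad
word = 0x960e94ad → big-endian bytes:
  [0]=0x96  [1]=0x0e  [2]=0x94  [3]=0xad

96 0e 94 ad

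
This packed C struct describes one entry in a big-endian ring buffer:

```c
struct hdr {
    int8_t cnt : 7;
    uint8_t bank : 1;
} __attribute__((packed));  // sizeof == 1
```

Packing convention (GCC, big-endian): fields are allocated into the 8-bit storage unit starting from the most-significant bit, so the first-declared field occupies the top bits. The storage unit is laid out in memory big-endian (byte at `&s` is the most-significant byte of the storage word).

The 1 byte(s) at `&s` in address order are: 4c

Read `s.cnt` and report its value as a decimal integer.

38

[0]=0x4c (big-endian) → word 0x4c
cnt [1+:7] = (word>>1) & 0x7f = 38  ←
bank [0+:1] = (word>>0) & 0x1 = 0
cnt signed 7b, MSB=0: value = 38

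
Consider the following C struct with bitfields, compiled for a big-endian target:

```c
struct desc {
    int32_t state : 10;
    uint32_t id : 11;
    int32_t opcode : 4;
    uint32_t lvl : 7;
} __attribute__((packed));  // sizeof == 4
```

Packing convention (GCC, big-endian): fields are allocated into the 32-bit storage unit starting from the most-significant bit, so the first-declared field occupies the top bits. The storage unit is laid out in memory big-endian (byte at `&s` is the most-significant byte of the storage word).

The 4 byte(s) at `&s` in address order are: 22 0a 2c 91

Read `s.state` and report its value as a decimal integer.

136

[0]=0x22 [1]=0x0a [2]=0x2c [3]=0x91 (big-endian) → word 0x220a2c91
state [22+:10] = (word>>22) & 0x3ff = 136  ←
id [11+:11] = (word>>11) & 0x7ff = 325
opcode [7+:4] = (word>>7) & 0xf = 9
lvl [0+:7] = (word>>0) & 0x7f = 17
state signed 10b, MSB=0: value = 136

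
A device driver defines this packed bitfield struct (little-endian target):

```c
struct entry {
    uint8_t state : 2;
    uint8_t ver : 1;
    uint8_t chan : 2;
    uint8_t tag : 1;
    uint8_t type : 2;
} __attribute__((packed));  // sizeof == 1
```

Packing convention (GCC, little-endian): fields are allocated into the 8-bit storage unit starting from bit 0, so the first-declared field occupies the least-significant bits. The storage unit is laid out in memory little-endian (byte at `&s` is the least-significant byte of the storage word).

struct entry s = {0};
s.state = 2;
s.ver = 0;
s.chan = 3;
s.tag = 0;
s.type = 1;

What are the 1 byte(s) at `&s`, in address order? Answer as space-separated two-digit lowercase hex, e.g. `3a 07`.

5a

[0+:2] state=2 & 0x3 = 0x2; word=0x02
[2+:1] ver=0 & 0x1 = 0x0; word=0x02
[3+:2] chan=3 & 0x3 = 0x3; word=0x1a
[5+:1] tag=0 & 0x1 = 0x0; word=0x1a
[6+:2] type=1 & 0x3 = 0x1; word=0x5a
word = 0x5a → little-endian bytes:
  [0]=0x5a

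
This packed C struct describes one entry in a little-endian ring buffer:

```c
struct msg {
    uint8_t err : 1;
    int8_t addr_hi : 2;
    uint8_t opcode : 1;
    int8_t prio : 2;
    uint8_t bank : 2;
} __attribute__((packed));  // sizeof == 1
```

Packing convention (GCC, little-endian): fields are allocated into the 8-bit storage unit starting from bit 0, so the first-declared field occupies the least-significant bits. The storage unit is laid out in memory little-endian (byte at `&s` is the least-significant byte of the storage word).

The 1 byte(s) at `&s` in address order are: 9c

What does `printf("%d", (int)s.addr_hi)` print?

[0]=0x9c (little-endian) → word 0x9c
err [0+:1] = (word>>0) & 0x1 = 0
addr_hi [1+:2] = (word>>1) & 0x3 = 2  ←
opcode [3+:1] = (word>>3) & 0x1 = 1
prio [4+:2] = (word>>4) & 0x3 = 1
bank [6+:2] = (word>>6) & 0x3 = 2
addr_hi signed 2b, MSB=1: 2 - 4 = -2

-2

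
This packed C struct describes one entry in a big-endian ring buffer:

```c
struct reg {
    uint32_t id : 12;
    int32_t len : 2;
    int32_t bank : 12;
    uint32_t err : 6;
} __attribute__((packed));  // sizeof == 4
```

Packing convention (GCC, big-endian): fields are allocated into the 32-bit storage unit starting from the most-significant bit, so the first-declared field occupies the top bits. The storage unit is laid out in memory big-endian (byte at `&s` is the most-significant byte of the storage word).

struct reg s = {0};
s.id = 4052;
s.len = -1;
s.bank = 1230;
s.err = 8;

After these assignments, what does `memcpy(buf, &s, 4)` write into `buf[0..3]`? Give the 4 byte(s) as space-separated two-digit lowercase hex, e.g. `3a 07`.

fd 4d 33 88

[20+:12] id=4052 & 0xfff = 0xfd4; word=0xfd400000
[18+:2] len=-1 & 0x3 = 0x3; word=0xfd4c0000
[6+:12] bank=1230 & 0xfff = 0x4ce; word=0xfd4d3380
[0+:6] err=8 & 0x3f = 0x8; word=0xfd4d3388
word = 0xfd4d3388 → big-endian bytes:
  [0]=0xfd  [1]=0x4d  [2]=0x33  [3]=0x88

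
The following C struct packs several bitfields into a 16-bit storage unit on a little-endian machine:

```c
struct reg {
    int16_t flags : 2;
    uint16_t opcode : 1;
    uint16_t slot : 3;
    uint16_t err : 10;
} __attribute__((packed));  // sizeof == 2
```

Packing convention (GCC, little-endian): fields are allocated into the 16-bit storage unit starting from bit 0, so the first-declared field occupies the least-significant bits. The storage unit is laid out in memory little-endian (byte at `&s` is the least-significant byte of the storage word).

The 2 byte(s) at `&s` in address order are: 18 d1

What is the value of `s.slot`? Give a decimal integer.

[0]=0x18 [1]=0xd1 (little-endian) → word 0xd118
flags [0+:2] = (word>>0) & 0x3 = 0
opcode [2+:1] = (word>>2) & 0x1 = 0
slot [3+:3] = (word>>3) & 0x7 = 3  ←
err [6+:10] = (word>>6) & 0x3ff = 836

3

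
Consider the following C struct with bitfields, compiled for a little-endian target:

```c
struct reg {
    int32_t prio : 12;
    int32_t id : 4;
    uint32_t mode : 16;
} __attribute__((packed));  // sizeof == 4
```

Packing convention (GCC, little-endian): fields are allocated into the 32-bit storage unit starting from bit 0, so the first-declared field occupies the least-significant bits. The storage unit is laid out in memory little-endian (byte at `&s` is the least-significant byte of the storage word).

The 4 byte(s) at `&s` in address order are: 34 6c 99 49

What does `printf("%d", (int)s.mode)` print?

[0]=0x34 [1]=0x6c [2]=0x99 [3]=0x49 (little-endian) → word 0x49996c34
prio:12 @ bit 0 → (0x49996c34>>0)&0xfff = 0xc34
id:4 @ bit 12 → (0x49996c34>>12)&0xf = 0x6
mode:16 @ bit 16 → (0x49996c34>>16)&0xffff = 0x4999  ←

18841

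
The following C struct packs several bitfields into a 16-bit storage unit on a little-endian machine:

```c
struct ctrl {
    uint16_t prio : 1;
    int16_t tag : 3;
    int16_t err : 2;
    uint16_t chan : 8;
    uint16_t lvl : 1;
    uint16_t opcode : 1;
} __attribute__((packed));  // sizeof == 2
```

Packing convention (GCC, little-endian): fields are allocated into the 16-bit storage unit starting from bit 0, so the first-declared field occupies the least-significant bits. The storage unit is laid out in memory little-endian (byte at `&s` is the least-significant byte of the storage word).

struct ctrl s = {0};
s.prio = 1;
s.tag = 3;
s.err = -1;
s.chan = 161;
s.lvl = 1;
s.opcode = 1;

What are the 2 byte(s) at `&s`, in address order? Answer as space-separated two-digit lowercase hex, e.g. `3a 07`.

77 e8

prio (1b) val=1 bits=0x1 at bit 0: 0x0001
tag (3b) val=3 bits=0x3 at bit 1: 0x0007
err (2b) val=-1 bits=0x3 at bit 4: 0x0037
chan (8b) val=161 bits=0xa1 at bit 6: 0x2877
lvl (1b) val=1 bits=0x1 at bit 14: 0x6877
opcode (1b) val=1 bits=0x1 at bit 15: 0xe877
word = 0xe877 → little-endian bytes:
  [0]=0x77  [1]=0xe8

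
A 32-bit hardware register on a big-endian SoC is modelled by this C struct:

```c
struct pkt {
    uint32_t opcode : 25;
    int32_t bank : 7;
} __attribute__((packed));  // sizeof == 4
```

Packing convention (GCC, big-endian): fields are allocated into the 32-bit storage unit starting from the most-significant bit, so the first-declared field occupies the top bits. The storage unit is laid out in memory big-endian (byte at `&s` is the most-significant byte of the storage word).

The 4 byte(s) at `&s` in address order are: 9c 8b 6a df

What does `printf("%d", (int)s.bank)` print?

-33

[0]=0x9c [1]=0x8b [2]=0x6a [3]=0xdf (big-endian) → word 0x9c8b6adf
opcode [7+:25] = (word>>7) & 0x1ffffff = 20518613
bank [0+:7] = (word>>0) & 0x7f = 95  ←
bank signed 7b, MSB=1: 95 - 128 = -33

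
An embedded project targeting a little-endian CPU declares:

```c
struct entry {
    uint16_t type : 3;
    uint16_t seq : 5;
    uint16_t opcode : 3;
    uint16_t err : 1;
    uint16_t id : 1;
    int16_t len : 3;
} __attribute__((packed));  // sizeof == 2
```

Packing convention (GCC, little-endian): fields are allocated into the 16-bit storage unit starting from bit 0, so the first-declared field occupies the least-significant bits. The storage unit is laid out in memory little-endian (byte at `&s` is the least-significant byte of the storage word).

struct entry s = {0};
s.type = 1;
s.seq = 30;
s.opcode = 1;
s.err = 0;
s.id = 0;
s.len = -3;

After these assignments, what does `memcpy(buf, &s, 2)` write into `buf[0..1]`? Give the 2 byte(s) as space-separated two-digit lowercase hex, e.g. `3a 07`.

[0+:3] type=1 & 0x7 = 0x1; word=0x0001
[3+:5] seq=30 & 0x1f = 0x1e; word=0x00f1
[8+:3] opcode=1 & 0x7 = 0x1; word=0x01f1
[11+:1] err=0 & 0x1 = 0x0; word=0x01f1
[12+:1] id=0 & 0x1 = 0x0; word=0x01f1
[13+:3] len=-3 & 0x7 = 0x5; word=0xa1f1
word = 0xa1f1 → little-endian bytes:
  [0]=0xf1  [1]=0xa1

f1 a1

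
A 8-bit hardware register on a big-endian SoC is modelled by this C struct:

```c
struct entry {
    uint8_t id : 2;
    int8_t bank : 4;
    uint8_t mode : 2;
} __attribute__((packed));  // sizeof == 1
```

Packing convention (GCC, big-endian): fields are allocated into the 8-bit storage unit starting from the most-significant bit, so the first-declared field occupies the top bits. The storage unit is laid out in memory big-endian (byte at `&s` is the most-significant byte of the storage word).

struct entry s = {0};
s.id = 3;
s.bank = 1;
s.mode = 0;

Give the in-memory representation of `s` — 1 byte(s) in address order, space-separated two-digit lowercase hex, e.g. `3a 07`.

c4

[6+:2] id=3 & 0x3 = 0x3; word=0xc0
[2+:4] bank=1 & 0xf = 0x1; word=0xc4
[0+:2] mode=0 & 0x3 = 0x0; word=0xc4
word = 0xc4 → big-endian bytes:
  [0]=0xc4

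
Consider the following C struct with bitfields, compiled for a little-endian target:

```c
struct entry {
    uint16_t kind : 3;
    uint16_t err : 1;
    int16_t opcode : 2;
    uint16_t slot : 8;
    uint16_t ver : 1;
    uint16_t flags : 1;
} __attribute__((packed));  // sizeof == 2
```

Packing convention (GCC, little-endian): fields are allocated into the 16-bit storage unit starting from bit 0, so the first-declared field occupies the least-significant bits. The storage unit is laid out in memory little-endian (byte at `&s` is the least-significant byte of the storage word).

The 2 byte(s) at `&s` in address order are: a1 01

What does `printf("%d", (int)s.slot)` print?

[0]=0xa1 [1]=0x01 (little-endian) → word 0x01a1
kind [0+:3] = (word>>0) & 0x7 = 1
err [3+:1] = (word>>3) & 0x1 = 0
opcode [4+:2] = (word>>4) & 0x3 = 2
slot [6+:8] = (word>>6) & 0xff = 6  ←
ver [14+:1] = (word>>14) & 0x1 = 0
flags [15+:1] = (word>>15) & 0x1 = 0

6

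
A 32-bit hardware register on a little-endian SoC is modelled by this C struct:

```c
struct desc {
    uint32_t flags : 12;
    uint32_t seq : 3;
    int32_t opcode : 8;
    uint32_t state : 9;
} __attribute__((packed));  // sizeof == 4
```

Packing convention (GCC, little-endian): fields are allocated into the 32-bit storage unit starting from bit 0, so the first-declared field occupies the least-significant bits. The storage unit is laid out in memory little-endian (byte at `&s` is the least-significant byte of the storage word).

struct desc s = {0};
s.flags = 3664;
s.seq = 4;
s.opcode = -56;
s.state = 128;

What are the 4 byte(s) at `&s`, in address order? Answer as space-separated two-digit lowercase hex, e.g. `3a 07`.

50 4e 64 40

flags (12b) val=3664 bits=0xe50 at bit 0: 0x00000e50
seq (3b) val=4 bits=0x4 at bit 12: 0x00004e50
opcode (8b) val=-56 bits=0xc8 at bit 15: 0x00644e50
state (9b) val=128 bits=0x80 at bit 23: 0x40644e50
word = 0x40644e50 → little-endian bytes:
  [0]=0x50  [1]=0x4e  [2]=0x64  [3]=0x40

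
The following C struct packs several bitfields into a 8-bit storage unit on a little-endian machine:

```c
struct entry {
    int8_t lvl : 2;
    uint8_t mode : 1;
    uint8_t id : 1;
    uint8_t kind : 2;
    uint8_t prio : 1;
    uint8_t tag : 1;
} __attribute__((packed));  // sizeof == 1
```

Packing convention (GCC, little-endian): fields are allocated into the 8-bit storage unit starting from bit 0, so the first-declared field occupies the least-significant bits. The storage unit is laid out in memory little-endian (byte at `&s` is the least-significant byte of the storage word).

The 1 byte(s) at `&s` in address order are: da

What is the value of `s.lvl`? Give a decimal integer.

-2

[0]=0xda (little-endian) → word 0xda
lvl [0+:2] = (word>>0) & 0x3 = 2  ←
mode [2+:1] = (word>>2) & 0x1 = 0
id [3+:1] = (word>>3) & 0x1 = 1
kind [4+:2] = (word>>4) & 0x3 = 1
prio [6+:1] = (word>>6) & 0x1 = 1
tag [7+:1] = (word>>7) & 0x1 = 1
lvl signed 2b, MSB=1: 2 - 4 = -2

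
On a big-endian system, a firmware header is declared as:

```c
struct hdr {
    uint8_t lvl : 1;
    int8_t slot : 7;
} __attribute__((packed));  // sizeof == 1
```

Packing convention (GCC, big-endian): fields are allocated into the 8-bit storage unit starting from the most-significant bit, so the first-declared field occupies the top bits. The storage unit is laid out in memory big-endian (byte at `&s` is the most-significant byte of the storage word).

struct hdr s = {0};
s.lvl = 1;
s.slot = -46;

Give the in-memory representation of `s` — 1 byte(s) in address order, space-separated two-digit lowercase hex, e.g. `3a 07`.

lvl (1b) val=1 bits=0x1 at bit 7: 0x80
slot (7b) val=-46 bits=0x52 at bit 0: 0xd2
word = 0xd2 → big-endian bytes:
  [0]=0xd2

d2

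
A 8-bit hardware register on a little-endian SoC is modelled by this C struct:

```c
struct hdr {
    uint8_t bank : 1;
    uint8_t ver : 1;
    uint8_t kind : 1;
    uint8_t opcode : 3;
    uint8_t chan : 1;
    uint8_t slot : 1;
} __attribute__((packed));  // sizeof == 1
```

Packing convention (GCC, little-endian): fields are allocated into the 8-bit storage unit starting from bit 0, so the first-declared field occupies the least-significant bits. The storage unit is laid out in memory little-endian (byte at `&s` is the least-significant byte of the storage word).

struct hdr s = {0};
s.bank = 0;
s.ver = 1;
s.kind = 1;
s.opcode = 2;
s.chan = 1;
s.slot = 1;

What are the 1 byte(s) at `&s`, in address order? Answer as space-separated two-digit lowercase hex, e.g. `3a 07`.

bank:1 = 0 → 0x0 << 0 → word 0x00
ver:1 = 1 → 0x1 << 1 → word 0x02
kind:1 = 1 → 0x1 << 2 → word 0x06
opcode:3 = 2 → 0x2 << 3 → word 0x16
chan:1 = 1 → 0x1 << 6 → word 0x56
slot:1 = 1 → 0x1 << 7 → word 0xd6
word = 0xd6 → little-endian bytes:
  [0]=0xd6

d6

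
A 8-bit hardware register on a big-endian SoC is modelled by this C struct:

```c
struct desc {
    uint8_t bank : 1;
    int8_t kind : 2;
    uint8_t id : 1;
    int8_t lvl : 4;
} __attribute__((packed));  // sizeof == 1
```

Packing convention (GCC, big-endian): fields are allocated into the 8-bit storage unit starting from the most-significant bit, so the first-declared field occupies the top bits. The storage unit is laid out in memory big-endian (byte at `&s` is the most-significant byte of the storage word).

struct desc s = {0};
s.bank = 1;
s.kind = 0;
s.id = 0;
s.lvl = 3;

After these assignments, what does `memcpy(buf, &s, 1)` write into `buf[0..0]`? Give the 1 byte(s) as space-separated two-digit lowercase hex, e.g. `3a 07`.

83

bank:1 = 1 → 0x1 << 7 → word 0x80
kind:2 = 0 → 0x0 << 5 → word 0x80
id:1 = 0 → 0x0 << 4 → word 0x80
lvl:4 = 3 → 0x3 << 0 → word 0x83
word = 0x83 → big-endian bytes:
  [0]=0x83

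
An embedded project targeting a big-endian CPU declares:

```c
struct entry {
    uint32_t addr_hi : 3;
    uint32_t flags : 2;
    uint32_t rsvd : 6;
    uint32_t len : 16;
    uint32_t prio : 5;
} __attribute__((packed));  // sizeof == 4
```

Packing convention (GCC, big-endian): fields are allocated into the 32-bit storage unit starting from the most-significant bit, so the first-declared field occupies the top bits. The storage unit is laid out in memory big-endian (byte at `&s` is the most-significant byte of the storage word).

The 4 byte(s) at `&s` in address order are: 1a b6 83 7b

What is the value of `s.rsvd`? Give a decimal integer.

21

[0]=0x1a [1]=0xb6 [2]=0x83 [3]=0x7b (big-endian) → word 0x1ab6837b
addr_hi [29+:3] = (word>>29) & 0x7 = 0
flags [27+:2] = (word>>27) & 0x3 = 3
rsvd [21+:6] = (word>>21) & 0x3f = 21  ←
len [5+:16] = (word>>5) & 0xffff = 46107
prio [0+:5] = (word>>0) & 0x1f = 27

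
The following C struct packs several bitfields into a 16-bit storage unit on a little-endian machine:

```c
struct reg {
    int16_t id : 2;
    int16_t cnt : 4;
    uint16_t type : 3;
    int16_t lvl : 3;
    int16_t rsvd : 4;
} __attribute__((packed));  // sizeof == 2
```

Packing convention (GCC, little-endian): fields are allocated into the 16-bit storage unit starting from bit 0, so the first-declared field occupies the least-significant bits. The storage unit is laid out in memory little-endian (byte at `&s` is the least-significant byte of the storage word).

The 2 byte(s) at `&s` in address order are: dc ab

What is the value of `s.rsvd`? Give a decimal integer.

[0]=0xdc [1]=0xab (little-endian) → word 0xabdc
id:2 @ bit 0 → (0xabdc>>0)&0x3 = 0x0
cnt:4 @ bit 2 → (0xabdc>>2)&0xf = 0x7
type:3 @ bit 6 → (0xabdc>>6)&0x7 = 0x7
lvl:3 @ bit 9 → (0xabdc>>9)&0x7 = 0x5
rsvd:4 @ bit 12 → (0xabdc>>12)&0xf = 0xa  ←
rsvd signed 4b, MSB=1: 10 - 16 = -6

-6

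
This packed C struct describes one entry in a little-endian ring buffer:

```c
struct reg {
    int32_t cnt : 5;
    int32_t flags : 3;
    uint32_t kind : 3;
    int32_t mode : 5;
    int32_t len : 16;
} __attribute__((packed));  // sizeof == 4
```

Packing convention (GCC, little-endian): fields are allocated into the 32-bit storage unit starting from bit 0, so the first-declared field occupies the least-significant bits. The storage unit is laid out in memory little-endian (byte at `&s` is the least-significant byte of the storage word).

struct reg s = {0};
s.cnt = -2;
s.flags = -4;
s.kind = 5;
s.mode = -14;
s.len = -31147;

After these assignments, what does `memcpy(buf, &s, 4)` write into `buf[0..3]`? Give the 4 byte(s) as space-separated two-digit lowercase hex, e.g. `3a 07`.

cnt:5 = -2 → 0x1e << 0 → word 0x0000001e
flags:3 = -4 → 0x4 << 5 → word 0x0000009e
kind:3 = 5 → 0x5 << 8 → word 0x0000059e
mode:5 = -14 → 0x12 << 11 → word 0x0000959e
len:16 = -31147 → 0x8655 << 16 → word 0x8655959e
word = 0x8655959e → little-endian bytes:
  [0]=0x9e  [1]=0x95  [2]=0x55  [3]=0x86

9e 95 55 86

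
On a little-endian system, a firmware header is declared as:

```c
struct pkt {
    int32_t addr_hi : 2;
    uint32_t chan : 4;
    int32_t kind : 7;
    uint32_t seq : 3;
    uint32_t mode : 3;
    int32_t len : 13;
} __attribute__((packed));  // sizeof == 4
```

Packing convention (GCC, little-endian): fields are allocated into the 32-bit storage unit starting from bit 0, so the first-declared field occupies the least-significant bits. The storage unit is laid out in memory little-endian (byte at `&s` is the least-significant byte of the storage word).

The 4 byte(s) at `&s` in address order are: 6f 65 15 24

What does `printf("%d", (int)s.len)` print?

1154

[0]=0x6f [1]=0x65 [2]=0x15 [3]=0x24 (little-endian) → word 0x2415656f
addr_hi [0+:2] = (word>>0) & 0x3 = 3
chan [2+:4] = (word>>2) & 0xf = 11
kind [6+:7] = (word>>6) & 0x7f = 21
seq [13+:3] = (word>>13) & 0x7 = 3
mode [16+:3] = (word>>16) & 0x7 = 5
len [19+:13] = (word>>19) & 0x1fff = 1154  ←
len signed 13b, MSB=0: value = 1154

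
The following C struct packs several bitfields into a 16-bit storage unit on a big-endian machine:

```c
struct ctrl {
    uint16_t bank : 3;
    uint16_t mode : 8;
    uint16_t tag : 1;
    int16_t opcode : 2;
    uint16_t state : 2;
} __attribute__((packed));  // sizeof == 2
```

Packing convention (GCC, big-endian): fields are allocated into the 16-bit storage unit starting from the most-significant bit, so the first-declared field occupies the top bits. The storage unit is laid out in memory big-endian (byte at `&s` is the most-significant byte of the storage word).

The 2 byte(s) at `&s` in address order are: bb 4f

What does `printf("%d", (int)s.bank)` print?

5

[0]=0xbb [1]=0x4f (big-endian) → word 0xbb4f
bank [13+:3] = (word>>13) & 0x7 = 5  ←
mode [5+:8] = (word>>5) & 0xff = 218
tag [4+:1] = (word>>4) & 0x1 = 0
opcode [2+:2] = (word>>2) & 0x3 = 3
state [0+:2] = (word>>0) & 0x3 = 3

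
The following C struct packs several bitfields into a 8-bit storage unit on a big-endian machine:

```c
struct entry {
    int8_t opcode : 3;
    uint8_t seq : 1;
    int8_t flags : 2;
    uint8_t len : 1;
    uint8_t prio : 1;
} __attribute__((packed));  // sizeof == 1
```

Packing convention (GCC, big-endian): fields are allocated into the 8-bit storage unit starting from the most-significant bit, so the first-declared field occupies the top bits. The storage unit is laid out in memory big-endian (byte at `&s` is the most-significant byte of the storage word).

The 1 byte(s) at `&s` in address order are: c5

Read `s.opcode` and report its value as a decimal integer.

[0]=0xc5 (big-endian) → word 0xc5
opcode:3 @ bit 5 → (0xc5>>5)&0x7 = 0x6  ←
seq:1 @ bit 4 → (0xc5>>4)&0x1 = 0x0
flags:2 @ bit 2 → (0xc5>>2)&0x3 = 0x1
len:1 @ bit 1 → (0xc5>>1)&0x1 = 0x0
prio:1 @ bit 0 → (0xc5>>0)&0x1 = 0x1
opcode signed 3b, MSB=1: 6 - 8 = -2

-2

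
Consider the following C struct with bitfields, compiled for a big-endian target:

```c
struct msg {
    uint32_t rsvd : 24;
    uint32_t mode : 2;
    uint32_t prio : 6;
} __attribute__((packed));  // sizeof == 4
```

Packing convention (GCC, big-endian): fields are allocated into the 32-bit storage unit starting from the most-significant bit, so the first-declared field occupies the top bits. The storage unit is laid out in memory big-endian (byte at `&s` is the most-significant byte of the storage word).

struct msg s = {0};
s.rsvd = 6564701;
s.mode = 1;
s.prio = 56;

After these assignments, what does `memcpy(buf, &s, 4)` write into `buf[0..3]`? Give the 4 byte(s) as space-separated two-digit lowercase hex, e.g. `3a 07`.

64 2b 5d 78

rsvd:24 = 6564701 → 0x642b5d << 8 → word 0x642b5d00
mode:2 = 1 → 0x1 << 6 → word 0x642b5d40
prio:6 = 56 → 0x38 << 0 → word 0x642b5d78
word = 0x642b5d78 → big-endian bytes:
  [0]=0x64  [1]=0x2b  [2]=0x5d  [3]=0x78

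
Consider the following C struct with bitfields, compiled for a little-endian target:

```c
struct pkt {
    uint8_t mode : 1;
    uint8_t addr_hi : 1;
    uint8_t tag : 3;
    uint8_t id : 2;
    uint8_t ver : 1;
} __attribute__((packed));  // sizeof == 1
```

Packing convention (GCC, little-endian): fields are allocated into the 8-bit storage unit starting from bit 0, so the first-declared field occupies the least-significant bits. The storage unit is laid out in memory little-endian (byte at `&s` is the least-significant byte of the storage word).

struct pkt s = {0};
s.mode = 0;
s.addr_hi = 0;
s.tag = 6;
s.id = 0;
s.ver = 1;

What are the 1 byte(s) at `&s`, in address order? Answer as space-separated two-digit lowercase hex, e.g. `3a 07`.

98

[0+:1] mode=0 & 0x1 = 0x0; word=0x00
[1+:1] addr_hi=0 & 0x1 = 0x0; word=0x00
[2+:3] tag=6 & 0x7 = 0x6; word=0x18
[5+:2] id=0 & 0x3 = 0x0; word=0x18
[7+:1] ver=1 & 0x1 = 0x1; word=0x98
word = 0x98 → little-endian bytes:
  [0]=0x98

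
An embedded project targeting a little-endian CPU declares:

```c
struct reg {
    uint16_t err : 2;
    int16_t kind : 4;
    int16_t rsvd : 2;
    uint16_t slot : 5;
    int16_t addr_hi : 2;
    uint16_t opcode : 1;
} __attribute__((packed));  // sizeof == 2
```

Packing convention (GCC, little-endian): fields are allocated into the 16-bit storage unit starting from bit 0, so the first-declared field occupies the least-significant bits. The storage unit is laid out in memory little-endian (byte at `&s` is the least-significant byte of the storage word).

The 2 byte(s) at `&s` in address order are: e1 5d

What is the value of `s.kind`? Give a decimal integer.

[0]=0xe1 [1]=0x5d (little-endian) → word 0x5de1
err [0+:2] = (word>>0) & 0x3 = 1
kind [2+:4] = (word>>2) & 0xf = 8  ←
rsvd [6+:2] = (word>>6) & 0x3 = 3
slot [8+:5] = (word>>8) & 0x1f = 29
addr_hi [13+:2] = (word>>13) & 0x3 = 2
opcode [15+:1] = (word>>15) & 0x1 = 0
kind signed 4b, MSB=1: 8 - 16 = -8

-8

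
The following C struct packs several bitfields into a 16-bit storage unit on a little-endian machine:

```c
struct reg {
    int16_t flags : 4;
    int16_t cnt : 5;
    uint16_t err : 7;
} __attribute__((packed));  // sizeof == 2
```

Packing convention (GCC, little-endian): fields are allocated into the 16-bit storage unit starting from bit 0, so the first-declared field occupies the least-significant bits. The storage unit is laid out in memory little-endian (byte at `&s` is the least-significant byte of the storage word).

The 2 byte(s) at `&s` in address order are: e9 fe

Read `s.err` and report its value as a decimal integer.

[0]=0xe9 [1]=0xfe (little-endian) → word 0xfee9
flags:4 @ bit 0 → (0xfee9>>0)&0xf = 0x9
cnt:5 @ bit 4 → (0xfee9>>4)&0x1f = 0xe
err:7 @ bit 9 → (0xfee9>>9)&0x7f = 0x7f  ←

127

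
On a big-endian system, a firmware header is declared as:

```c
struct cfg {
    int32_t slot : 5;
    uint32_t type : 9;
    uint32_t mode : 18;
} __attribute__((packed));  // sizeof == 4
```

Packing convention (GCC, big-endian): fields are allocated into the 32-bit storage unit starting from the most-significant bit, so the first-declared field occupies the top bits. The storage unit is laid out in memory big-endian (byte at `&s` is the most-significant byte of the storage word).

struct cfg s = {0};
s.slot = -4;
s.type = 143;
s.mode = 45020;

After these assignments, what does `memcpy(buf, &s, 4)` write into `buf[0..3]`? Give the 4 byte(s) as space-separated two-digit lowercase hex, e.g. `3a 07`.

slot:5 = -4 → 0x1c << 27 → word 0xe0000000
type:9 = 143 → 0x8f << 18 → word 0xe23c0000
mode:18 = 45020 → 0xafdc << 0 → word 0xe23cafdc
word = 0xe23cafdc → big-endian bytes:
  [0]=0xe2  [1]=0x3c  [2]=0xaf  [3]=0xdc

e2 3c af dc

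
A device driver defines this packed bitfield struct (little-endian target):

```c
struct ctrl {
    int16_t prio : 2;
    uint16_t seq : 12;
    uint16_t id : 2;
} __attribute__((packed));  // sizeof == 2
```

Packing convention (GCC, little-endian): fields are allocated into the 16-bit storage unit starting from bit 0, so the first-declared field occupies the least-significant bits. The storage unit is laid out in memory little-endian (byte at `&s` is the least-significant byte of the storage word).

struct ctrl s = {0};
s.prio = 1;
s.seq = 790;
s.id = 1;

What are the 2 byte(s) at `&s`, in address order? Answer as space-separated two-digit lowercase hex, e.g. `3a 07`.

59 4c

[0+:2] prio=1 & 0x3 = 0x1; word=0x0001
[2+:12] seq=790 & 0xfff = 0x316; word=0x0c59
[14+:2] id=1 & 0x3 = 0x1; word=0x4c59
word = 0x4c59 → little-endian bytes:
  [0]=0x59  [1]=0x4c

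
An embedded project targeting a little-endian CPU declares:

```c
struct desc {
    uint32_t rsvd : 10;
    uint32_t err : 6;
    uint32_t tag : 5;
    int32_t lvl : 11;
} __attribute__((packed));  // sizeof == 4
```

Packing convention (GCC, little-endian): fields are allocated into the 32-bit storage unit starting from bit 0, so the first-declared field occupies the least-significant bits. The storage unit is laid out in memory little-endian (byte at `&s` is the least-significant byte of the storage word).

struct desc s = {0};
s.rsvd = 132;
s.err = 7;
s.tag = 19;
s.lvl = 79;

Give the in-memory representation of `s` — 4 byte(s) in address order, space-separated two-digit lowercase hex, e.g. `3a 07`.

rsvd:10 = 132 → 0x84 << 0 → word 0x00000084
err:6 = 7 → 0x7 << 10 → word 0x00001c84
tag:5 = 19 → 0x13 << 16 → word 0x00131c84
lvl:11 = 79 → 0x4f << 21 → word 0x09f31c84
word = 0x09f31c84 → little-endian bytes:
  [0]=0x84  [1]=0x1c  [2]=0xf3  [3]=0x09

84 1c f3 09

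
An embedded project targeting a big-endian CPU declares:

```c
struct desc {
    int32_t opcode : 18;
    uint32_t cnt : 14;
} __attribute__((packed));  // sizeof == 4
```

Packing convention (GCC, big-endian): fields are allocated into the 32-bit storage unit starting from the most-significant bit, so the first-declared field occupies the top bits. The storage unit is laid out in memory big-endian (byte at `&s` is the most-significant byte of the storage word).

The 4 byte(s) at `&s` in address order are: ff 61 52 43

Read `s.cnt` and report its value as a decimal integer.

4675

[0]=0xff [1]=0x61 [2]=0x52 [3]=0x43 (big-endian) → word 0xff615243
opcode:18 @ bit 14 → (0xff615243>>14)&0x3ffff = 0x3fd85
cnt:14 @ bit 0 → (0xff615243>>0)&0x3fff = 0x1243  ←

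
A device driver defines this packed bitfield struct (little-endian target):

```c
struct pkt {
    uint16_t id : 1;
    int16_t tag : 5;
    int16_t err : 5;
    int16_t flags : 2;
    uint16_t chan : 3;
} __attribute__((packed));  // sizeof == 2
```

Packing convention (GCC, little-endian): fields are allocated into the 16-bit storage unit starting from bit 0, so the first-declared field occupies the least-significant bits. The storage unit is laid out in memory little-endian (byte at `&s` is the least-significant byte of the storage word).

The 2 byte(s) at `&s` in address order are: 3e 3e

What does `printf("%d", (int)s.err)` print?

-8

[0]=0x3e [1]=0x3e (little-endian) → word 0x3e3e
id:1 @ bit 0 → (0x3e3e>>0)&0x1 = 0x0
tag:5 @ bit 1 → (0x3e3e>>1)&0x1f = 0x1f
err:5 @ bit 6 → (0x3e3e>>6)&0x1f = 0x18  ←
flags:2 @ bit 11 → (0x3e3e>>11)&0x3 = 0x3
chan:3 @ bit 13 → (0x3e3e>>13)&0x7 = 0x1
err signed 5b, MSB=1: 24 - 32 = -8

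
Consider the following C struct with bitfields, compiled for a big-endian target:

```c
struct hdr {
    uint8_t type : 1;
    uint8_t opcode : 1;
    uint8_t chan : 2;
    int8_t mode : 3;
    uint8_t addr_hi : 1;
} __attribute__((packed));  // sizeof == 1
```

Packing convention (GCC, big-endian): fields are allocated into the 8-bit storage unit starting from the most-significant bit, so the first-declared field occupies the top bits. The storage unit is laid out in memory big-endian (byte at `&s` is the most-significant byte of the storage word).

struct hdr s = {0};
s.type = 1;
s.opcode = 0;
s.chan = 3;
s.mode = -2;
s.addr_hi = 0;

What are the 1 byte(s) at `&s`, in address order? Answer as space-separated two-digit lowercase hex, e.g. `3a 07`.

type:1 = 1 → 0x1 << 7 → word 0x80
opcode:1 = 0 → 0x0 << 6 → word 0x80
chan:2 = 3 → 0x3 << 4 → word 0xb0
mode:3 = -2 → 0x6 << 1 → word 0xbc
addr_hi:1 = 0 → 0x0 << 0 → word 0xbc
word = 0xbc → big-endian bytes:
  [0]=0xbc

bc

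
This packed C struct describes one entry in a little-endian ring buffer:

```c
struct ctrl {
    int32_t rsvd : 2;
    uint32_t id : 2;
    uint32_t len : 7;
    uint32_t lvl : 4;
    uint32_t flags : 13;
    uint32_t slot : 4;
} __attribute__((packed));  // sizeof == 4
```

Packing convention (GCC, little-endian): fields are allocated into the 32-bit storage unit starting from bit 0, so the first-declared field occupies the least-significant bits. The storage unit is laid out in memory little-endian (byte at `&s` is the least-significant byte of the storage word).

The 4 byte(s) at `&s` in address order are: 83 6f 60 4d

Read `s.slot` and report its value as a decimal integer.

4

[0]=0x83 [1]=0x6f [2]=0x60 [3]=0x4d (little-endian) → word 0x4d606f83
rsvd:2 @ bit 0 → (0x4d606f83>>0)&0x3 = 0x3
id:2 @ bit 2 → (0x4d606f83>>2)&0x3 = 0x0
len:7 @ bit 4 → (0x4d606f83>>4)&0x7f = 0x78
lvl:4 @ bit 11 → (0x4d606f83>>11)&0xf = 0xd
flags:13 @ bit 15 → (0x4d606f83>>15)&0x1fff = 0x1ac0
slot:4 @ bit 28 → (0x4d606f83>>28)&0xf = 0x4  ←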